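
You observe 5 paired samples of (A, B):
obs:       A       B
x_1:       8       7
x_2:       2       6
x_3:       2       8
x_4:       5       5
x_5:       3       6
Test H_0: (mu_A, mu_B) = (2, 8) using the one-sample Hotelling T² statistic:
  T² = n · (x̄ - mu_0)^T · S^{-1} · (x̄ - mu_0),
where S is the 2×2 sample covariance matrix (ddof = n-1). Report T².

Step 1 — sample mean vector:
  mean(A) = (8 + 2 + 2 + 5 + 3) / 5 = 20/5 = 4
  mean(B) = (7 + 6 + 8 + 5 + 6) / 5 = 32/5 = 6.4
  x̄ = (4, 6.4),  deviation x̄ - mu_0 = (4, 6.4) - (2, 8) = (2, -1.6).

Step 2 — sample covariance matrix, S[i,j] = (1/(n-1)) · Σ_k (x_{k,i} - mean_i) · (x_{k,j} - mean_j), divisor n-1 = 4:
  S[A,A] = ((4)·(4) + (-2)·(-2) + (-2)·(-2) + (1)·(1) + (-1)·(-1)) / 4 = 26/4 = 6.5
  S[A,B] = ((4)·(0.6) + (-2)·(-0.4) + (-2)·(1.6) + (1)·(-1.4) + (-1)·(-0.4)) / 4 = -1/4 = -0.25
  S[B,B] = ((0.6)·(0.6) + (-0.4)·(-0.4) + (1.6)·(1.6) + (-1.4)·(-1.4) + (-0.4)·(-0.4)) / 4 = 5.2/4 = 1.3
  S = [[6.5, -0.25],
 [-0.25, 1.3]].

Step 3 — invert S. det(S) = 6.5·1.3 - (-0.25)² = 8.3875.
  S^{-1} = (1/det) · [[d, -b], [-b, a]] = [[0.155, 0.0298],
 [0.0298, 0.775]].

Step 4 — quadratic form (x̄ - mu_0)^T · S^{-1} · (x̄ - mu_0):
  S^{-1} · (x̄ - mu_0) = (0.2623, -1.1803),
  (x̄ - mu_0)^T · [...] = (2)·(0.2623) + (-1.6)·(-1.1803) = 2.4131.

Step 5 — scale by n: T² = 5 · 2.4131 = 12.0656.

T² ≈ 12.0656


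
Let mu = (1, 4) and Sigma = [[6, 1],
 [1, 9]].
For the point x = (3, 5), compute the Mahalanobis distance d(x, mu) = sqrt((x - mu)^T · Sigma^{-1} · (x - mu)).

Step 1 — centre the observation: (x - mu) = (2, 1).

Step 2 — invert Sigma. det(Sigma) = 6·9 - (1)² = 53.
  Sigma^{-1} = (1/det) · [[d, -b], [-b, a]] = [[0.1698, -0.0189],
 [-0.0189, 0.1132]].

Step 3 — form the quadratic (x - mu)^T · Sigma^{-1} · (x - mu):
  Sigma^{-1} · (x - mu) = (0.3208, 0.0755).
  (x - mu)^T · [Sigma^{-1} · (x - mu)] = (2)·(0.3208) + (1)·(0.0755) = 0.717.

Step 4 — take square root: d = √(0.717) ≈ 0.8467.

d(x, mu) = √(0.717) ≈ 0.8467


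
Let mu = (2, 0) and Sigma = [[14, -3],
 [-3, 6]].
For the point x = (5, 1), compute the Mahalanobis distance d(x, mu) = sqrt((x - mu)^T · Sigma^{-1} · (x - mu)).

Step 1 — centre the observation: (x - mu) = (3, 1).

Step 2 — invert Sigma. det(Sigma) = 14·6 - (-3)² = 75.
  Sigma^{-1} = (1/det) · [[d, -b], [-b, a]] = [[0.08, 0.04],
 [0.04, 0.1867]].

Step 3 — form the quadratic (x - mu)^T · Sigma^{-1} · (x - mu):
  Sigma^{-1} · (x - mu) = (0.28, 0.3067).
  (x - mu)^T · [Sigma^{-1} · (x - mu)] = (3)·(0.28) + (1)·(0.3067) = 1.1467.

Step 4 — take square root: d = √(1.1467) ≈ 1.0708.

d(x, mu) = √(1.1467) ≈ 1.0708


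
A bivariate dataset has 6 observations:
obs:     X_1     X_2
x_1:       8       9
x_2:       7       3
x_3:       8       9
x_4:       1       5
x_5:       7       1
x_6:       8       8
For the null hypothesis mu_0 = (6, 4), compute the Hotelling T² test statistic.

Step 1 — sample mean vector:
  mean(X_1) = (8 + 7 + 8 + 1 + 7 + 8) / 6 = 39/6 = 6.5
  mean(X_2) = (9 + 3 + 9 + 5 + 1 + 8) / 6 = 35/6 = 5.8333
  x̄ = (6.5, 5.8333),  deviation x̄ - mu_0 = (6.5, 5.8333) - (6, 4) = (0.5, 1.8333).

Step 2 — sample covariance matrix, S[i,j] = (1/(n-1)) · Σ_k (x_{k,i} - mean_i) · (x_{k,j} - mean_j), divisor n-1 = 5:
  S[X_1,X_1] = ((1.5)·(1.5) + (0.5)·(0.5) + (1.5)·(1.5) + (-5.5)·(-5.5) + (0.5)·(0.5) + (1.5)·(1.5)) / 5 = 37.5/5 = 7.5
  S[X_1,X_2] = ((1.5)·(3.1667) + (0.5)·(-2.8333) + (1.5)·(3.1667) + (-5.5)·(-0.8333) + (0.5)·(-4.8333) + (1.5)·(2.1667)) / 5 = 13.5/5 = 2.7
  S[X_2,X_2] = ((3.1667)·(3.1667) + (-2.8333)·(-2.8333) + (3.1667)·(3.1667) + (-0.8333)·(-0.8333) + (-4.8333)·(-4.8333) + (2.1667)·(2.1667)) / 5 = 56.8333/5 = 11.3667
  S = [[7.5, 2.7],
 [2.7, 11.3667]].

Step 3 — invert S. det(S) = 7.5·11.3667 - (2.7)² = 77.96.
  S^{-1} = (1/det) · [[d, -b], [-b, a]] = [[0.1458, -0.0346],
 [-0.0346, 0.0962]].

Step 4 — quadratic form (x̄ - mu_0)^T · S^{-1} · (x̄ - mu_0):
  S^{-1} · (x̄ - mu_0) = (0.0094, 0.1591),
  (x̄ - mu_0)^T · [...] = (0.5)·(0.0094) + (1.8333)·(0.1591) = 0.2963.

Step 5 — scale by n: T² = 6 · 0.2963 = 1.7778.

T² ≈ 1.7778


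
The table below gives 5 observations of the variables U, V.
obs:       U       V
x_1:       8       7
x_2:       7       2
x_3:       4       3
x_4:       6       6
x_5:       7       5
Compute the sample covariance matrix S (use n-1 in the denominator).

Step 1 — column means:
  mean(U) = (8 + 7 + 4 + 6 + 7) / 5 = 32/5 = 6.4
  mean(V) = (7 + 2 + 3 + 6 + 5) / 5 = 23/5 = 4.6

Step 2 — sample covariance S[i,j] = (1/(n-1)) · Σ_k (x_{k,i} - mean_i) · (x_{k,j} - mean_j), with n-1 = 4.
  S[U,U] = ((1.6)·(1.6) + (0.6)·(0.6) + (-2.4)·(-2.4) + (-0.4)·(-0.4) + (0.6)·(0.6)) / 4 = 9.2/4 = 2.3
  S[U,V] = ((1.6)·(2.4) + (0.6)·(-2.6) + (-2.4)·(-1.6) + (-0.4)·(1.4) + (0.6)·(0.4)) / 4 = 5.8/4 = 1.45
  S[V,V] = ((2.4)·(2.4) + (-2.6)·(-2.6) + (-1.6)·(-1.6) + (1.4)·(1.4) + (0.4)·(0.4)) / 4 = 17.2/4 = 4.3

S is symmetric (S[j,i] = S[i,j]). Assembling:

S = [[2.3, 1.45],
 [1.45, 4.3]]


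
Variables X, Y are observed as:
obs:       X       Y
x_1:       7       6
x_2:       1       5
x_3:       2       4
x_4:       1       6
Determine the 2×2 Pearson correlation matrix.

Step 1 — column means:
  mean(X) = (7 + 1 + 2 + 1) / 4 = 11/4 = 2.75
  mean(Y) = (6 + 5 + 4 + 6) / 4 = 21/4 = 5.25

Step 2 — sample variances and covariances s[i,j] = (1/(n-1)) · Σ_k (x_{k,i} - mean_i) · (x_{k,j} - mean_j), with n-1 = 3:
  s[X,X] = ((4.25)·(4.25) + (-1.75)·(-1.75) + (-0.75)·(-0.75) + (-1.75)·(-1.75)) / 3 = 24.75/3 = 8.25
  s[X,Y] = ((4.25)·(0.75) + (-1.75)·(-0.25) + (-0.75)·(-1.25) + (-1.75)·(0.75)) / 3 = 3.25/3 = 1.0833
  s[Y,Y] = ((0.75)·(0.75) + (-0.25)·(-0.25) + (-1.25)·(-1.25) + (0.75)·(0.75)) / 3 = 2.75/3 = 0.9167
  Sample standard deviations s_i = √(s[i,i]):
  s(X) = √(8.25) = 2.8723
  s(Y) = √(0.9167) = 0.9574

Step 3 — r_{ij} = s_{ij} / (s_i · s_j):
  r[X,X] = 1 (diagonal).
  r[X,Y] = 1.0833 / (2.8723 · 0.9574) = 1.0833 / 2.75 = 0.3939
  r[Y,Y] = 1 (diagonal).

R is symmetric with unit diagonal. Assembling:

R = [[1, 0.3939],
 [0.3939, 1]]


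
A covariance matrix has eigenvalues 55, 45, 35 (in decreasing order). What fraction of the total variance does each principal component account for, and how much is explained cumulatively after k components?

Step 1 — total variance = trace(Sigma) = Σ λ_i = 55 + 45 + 35 = 135.

Step 2 — fraction explained by component i = λ_i / Σ λ:
  PC1: 55/135 = 0.4074
  PC2: 45/135 = 0.3333
  PC3: 35/135 = 0.2593

Step 3 — cumulative fraction after k components = (λ_1 + ... + λ_k) / Σ λ:
  k = 1: 55/135 = 0.4074
  k = 2: (55 + 45)/135 = 100/135 = 0.7407
  k = 3: (55 + 45 + 35)/135 = 135/135 = 1

Summary (fraction, with percent):

explained: PC1 0.4074 (40.74%), PC2 0.3333 (33.33%), PC3 0.2593 (25.93%);  cumulative: 0.4074, 0.7407, 1


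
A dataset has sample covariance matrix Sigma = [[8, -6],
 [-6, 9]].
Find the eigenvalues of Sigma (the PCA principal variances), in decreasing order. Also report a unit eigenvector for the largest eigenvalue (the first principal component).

Step 1 — characteristic polynomial of 2×2 Sigma:
  det(Sigma - λI) = λ² - trace · λ + det = 0.
  trace = 8 + 9 = 17, det = 8·9 - (-6)² = 36.
Step 2 — discriminant:
  Δ = trace² - 4·det = 289 - 144 = 145.
Step 3 — eigenvalues:
  λ = (trace ± √Δ)/2 = (17 ± 12.0416)/2,
  λ_1 = 14.5208,  λ_2 = 2.4792.

Step 4 — unit eigenvector for λ_1: solve (Sigma - λ_1 I)v = 0. First row:
  (8 - 14.5208)·v_x + (-6)·v_y = 0, i.e. (-6.5208)·v_x + (-6)·v_y = 0,
  so v ∝ (b, λ_1 - a) = (-6, 6.5208); multiply by -1 so the first entry is positive: u = (6, -6.5208).
  ||u|| = √((6)² + (-6.5208)²) = √(78.5208) ≈ 8.8612,
  v_1 = u/||u|| ≈ (0.6771, -0.7359) (||v_1|| = 1).

λ_1 = 14.5208,  λ_2 = 2.4792;  v_1 ≈ (0.6771, -0.7359)


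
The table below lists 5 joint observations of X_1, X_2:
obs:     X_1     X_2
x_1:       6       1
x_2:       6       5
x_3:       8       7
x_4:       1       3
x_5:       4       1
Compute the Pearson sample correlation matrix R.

Step 1 — column means:
  mean(X_1) = (6 + 6 + 8 + 1 + 4) / 5 = 25/5 = 5
  mean(X_2) = (1 + 5 + 7 + 3 + 1) / 5 = 17/5 = 3.4

Step 2 — sample variances and covariances s[i,j] = (1/(n-1)) · Σ_k (x_{k,i} - mean_i) · (x_{k,j} - mean_j), with n-1 = 4:
  s[X_1,X_1] = ((1)·(1) + (1)·(1) + (3)·(3) + (-4)·(-4) + (-1)·(-1)) / 4 = 28/4 = 7
  s[X_1,X_2] = ((1)·(-2.4) + (1)·(1.6) + (3)·(3.6) + (-4)·(-0.4) + (-1)·(-2.4)) / 4 = 14/4 = 3.5
  s[X_2,X_2] = ((-2.4)·(-2.4) + (1.6)·(1.6) + (3.6)·(3.6) + (-0.4)·(-0.4) + (-2.4)·(-2.4)) / 4 = 27.2/4 = 6.8
  Sample standard deviations s_i = √(s[i,i]):
  s(X_1) = √(7) = 2.6458
  s(X_2) = √(6.8) = 2.6077

Step 3 — r_{ij} = s_{ij} / (s_i · s_j):
  r[X_1,X_1] = 1 (diagonal).
  r[X_1,X_2] = 3.5 / (2.6458 · 2.6077) = 3.5 / 6.8993 = 0.5073
  r[X_2,X_2] = 1 (diagonal).

R is symmetric with unit diagonal. Assembling:

R = [[1, 0.5073],
 [0.5073, 1]]


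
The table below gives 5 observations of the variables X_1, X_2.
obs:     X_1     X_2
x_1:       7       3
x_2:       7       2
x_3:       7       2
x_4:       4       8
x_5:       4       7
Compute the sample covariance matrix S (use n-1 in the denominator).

Step 1 — column means:
  mean(X_1) = (7 + 7 + 7 + 4 + 4) / 5 = 29/5 = 5.8
  mean(X_2) = (3 + 2 + 2 + 8 + 7) / 5 = 22/5 = 4.4

Step 2 — sample covariance S[i,j] = (1/(n-1)) · Σ_k (x_{k,i} - mean_i) · (x_{k,j} - mean_j), with n-1 = 4.
  S[X_1,X_1] = ((1.2)·(1.2) + (1.2)·(1.2) + (1.2)·(1.2) + (-1.8)·(-1.8) + (-1.8)·(-1.8)) / 4 = 10.8/4 = 2.7
  S[X_1,X_2] = ((1.2)·(-1.4) + (1.2)·(-2.4) + (1.2)·(-2.4) + (-1.8)·(3.6) + (-1.8)·(2.6)) / 4 = -18.6/4 = -4.65
  S[X_2,X_2] = ((-1.4)·(-1.4) + (-2.4)·(-2.4) + (-2.4)·(-2.4) + (3.6)·(3.6) + (2.6)·(2.6)) / 4 = 33.2/4 = 8.3

S is symmetric (S[j,i] = S[i,j]). Assembling:

S = [[2.7, -4.65],
 [-4.65, 8.3]]


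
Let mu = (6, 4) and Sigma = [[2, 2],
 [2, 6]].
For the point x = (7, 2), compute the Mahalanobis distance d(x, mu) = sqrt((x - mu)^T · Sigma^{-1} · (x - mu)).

Step 1 — centre the observation: (x - mu) = (1, -2).

Step 2 — invert Sigma. det(Sigma) = 2·6 - (2)² = 8.
  Sigma^{-1} = (1/det) · [[d, -b], [-b, a]] = [[0.75, -0.25],
 [-0.25, 0.25]].

Step 3 — form the quadratic (x - mu)^T · Sigma^{-1} · (x - mu):
  Sigma^{-1} · (x - mu) = (1.25, -0.75).
  (x - mu)^T · [Sigma^{-1} · (x - mu)] = (1)·(1.25) + (-2)·(-0.75) = 2.75.

Step 4 — take square root: d = √(2.75) ≈ 1.6583.

d(x, mu) = √(2.75) ≈ 1.6583


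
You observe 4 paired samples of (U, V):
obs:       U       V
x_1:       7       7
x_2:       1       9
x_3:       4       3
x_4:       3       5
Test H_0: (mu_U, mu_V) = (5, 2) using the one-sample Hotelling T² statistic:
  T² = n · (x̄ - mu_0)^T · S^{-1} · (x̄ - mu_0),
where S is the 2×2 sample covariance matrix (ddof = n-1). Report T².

Step 1 — sample mean vector:
  mean(U) = (7 + 1 + 4 + 3) / 4 = 15/4 = 3.75
  mean(V) = (7 + 9 + 3 + 5) / 4 = 24/4 = 6
  x̄ = (3.75, 6),  deviation x̄ - mu_0 = (3.75, 6) - (5, 2) = (-1.25, 4).

Step 2 — sample covariance matrix, S[i,j] = (1/(n-1)) · Σ_k (x_{k,i} - mean_i) · (x_{k,j} - mean_j), divisor n-1 = 3:
  S[U,U] = ((3.25)·(3.25) + (-2.75)·(-2.75) + (0.25)·(0.25) + (-0.75)·(-0.75)) / 3 = 18.75/3 = 6.25
  S[U,V] = ((3.25)·(1) + (-2.75)·(3) + (0.25)·(-3) + (-0.75)·(-1)) / 3 = -5/3 = -1.6667
  S[V,V] = ((1)·(1) + (3)·(3) + (-3)·(-3) + (-1)·(-1)) / 3 = 20/3 = 6.6667
  S = [[6.25, -1.6667],
 [-1.6667, 6.6667]].

Step 3 — invert S. det(S) = 6.25·6.6667 - (-1.6667)² = 38.8889.
  S^{-1} = (1/det) · [[d, -b], [-b, a]] = [[0.1714, 0.0429],
 [0.0429, 0.1607]].

Step 4 — quadratic form (x̄ - mu_0)^T · S^{-1} · (x̄ - mu_0):
  S^{-1} · (x̄ - mu_0) = (-0.0429, 0.5893),
  (x̄ - mu_0)^T · [...] = (-1.25)·(-0.0429) + (4)·(0.5893) = 2.4107.

Step 5 — scale by n: T² = 4 · 2.4107 = 9.6429.

T² ≈ 9.6429


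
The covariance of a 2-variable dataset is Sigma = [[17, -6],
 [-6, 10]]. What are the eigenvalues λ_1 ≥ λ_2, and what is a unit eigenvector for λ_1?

Step 1 — characteristic polynomial of 2×2 Sigma:
  det(Sigma - λI) = λ² - trace · λ + det = 0.
  trace = 17 + 10 = 27, det = 17·10 - (-6)² = 134.
Step 2 — discriminant:
  Δ = trace² - 4·det = 729 - 536 = 193.
Step 3 — eigenvalues:
  λ = (trace ± √Δ)/2 = (27 ± 13.8924)/2,
  λ_1 = 20.4462,  λ_2 = 6.5538.

Step 4 — unit eigenvector for λ_1: solve (Sigma - λ_1 I)v = 0. First row:
  (17 - 20.4462)·v_x + (-6)·v_y = 0, i.e. (-3.4462)·v_x + (-6)·v_y = 0,
  so v ∝ (b, λ_1 - a) = (-6, 3.4462); multiply by -1 so the first entry is positive: u = (6, -3.4462).
  ||u|| = √((6)² + (-3.4462)²) = √(47.8764) ≈ 6.9193,
  v_1 = u/||u|| ≈ (0.8671, -0.4981) (||v_1|| = 1).

λ_1 = 20.4462,  λ_2 = 6.5538;  v_1 ≈ (0.8671, -0.4981)


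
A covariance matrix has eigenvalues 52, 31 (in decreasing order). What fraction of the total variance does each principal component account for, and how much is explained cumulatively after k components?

Step 1 — total variance = trace(Sigma) = Σ λ_i = 52 + 31 = 83.

Step 2 — fraction explained by component i = λ_i / Σ λ:
  PC1: 52/83 = 0.6265
  PC2: 31/83 = 0.3735

Step 3 — cumulative fraction after k components = (λ_1 + ... + λ_k) / Σ λ:
  k = 1: 52/83 = 0.6265
  k = 2: (52 + 31)/83 = 83/83 = 1

Summary (fraction, with percent):

explained: PC1 0.6265 (62.65%), PC2 0.3735 (37.35%);  cumulative: 0.6265, 1


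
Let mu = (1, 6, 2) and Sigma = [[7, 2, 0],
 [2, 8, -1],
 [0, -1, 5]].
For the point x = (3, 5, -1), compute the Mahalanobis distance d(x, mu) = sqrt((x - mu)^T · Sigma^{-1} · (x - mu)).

Step 1 — centre the observation: (x - mu) = (2, -1, -3).

Step 2 — invert Sigma (cofactor / det for 3×3, or solve directly):
  Sigma^{-1} = [[0.1542, -0.0395, -0.0079],
 [-0.0395, 0.1383, 0.0277],
 [-0.0079, 0.0277, 0.2055]].

Step 3 — form the quadratic (x - mu)^T · Sigma^{-1} · (x - mu):
  Sigma^{-1} · (x - mu) = (0.3715, -0.3004, -0.6601).
  (x - mu)^T · [Sigma^{-1} · (x - mu)] = (2)·(0.3715) + (-1)·(-0.3004) + (-3)·(-0.6601) = 3.0237.

Step 4 — take square root: d = √(3.0237) ≈ 1.7389.

d(x, mu) = √(3.0237) ≈ 1.7389


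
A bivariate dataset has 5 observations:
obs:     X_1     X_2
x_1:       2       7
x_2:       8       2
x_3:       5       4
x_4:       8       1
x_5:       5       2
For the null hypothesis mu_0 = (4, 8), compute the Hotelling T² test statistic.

Step 1 — sample mean vector:
  mean(X_1) = (2 + 8 + 5 + 8 + 5) / 5 = 28/5 = 5.6
  mean(X_2) = (7 + 2 + 4 + 1 + 2) / 5 = 16/5 = 3.2
  x̄ = (5.6, 3.2),  deviation x̄ - mu_0 = (5.6, 3.2) - (4, 8) = (1.6, -4.8).

Step 2 — sample covariance matrix, S[i,j] = (1/(n-1)) · Σ_k (x_{k,i} - mean_i) · (x_{k,j} - mean_j), divisor n-1 = 4:
  S[X_1,X_1] = ((-3.6)·(-3.6) + (2.4)·(2.4) + (-0.6)·(-0.6) + (2.4)·(2.4) + (-0.6)·(-0.6)) / 4 = 25.2/4 = 6.3
  S[X_1,X_2] = ((-3.6)·(3.8) + (2.4)·(-1.2) + (-0.6)·(0.8) + (2.4)·(-2.2) + (-0.6)·(-1.2)) / 4 = -21.6/4 = -5.4
  S[X_2,X_2] = ((3.8)·(3.8) + (-1.2)·(-1.2) + (0.8)·(0.8) + (-2.2)·(-2.2) + (-1.2)·(-1.2)) / 4 = 22.8/4 = 5.7
  S = [[6.3, -5.4],
 [-5.4, 5.7]].

Step 3 — invert S. det(S) = 6.3·5.7 - (-5.4)² = 6.75.
  S^{-1} = (1/det) · [[d, -b], [-b, a]] = [[0.8444, 0.8],
 [0.8, 0.9333]].

Step 4 — quadratic form (x̄ - mu_0)^T · S^{-1} · (x̄ - mu_0):
  S^{-1} · (x̄ - mu_0) = (-2.4889, -3.2),
  (x̄ - mu_0)^T · [...] = (1.6)·(-2.4889) + (-4.8)·(-3.2) = 11.3778.

Step 5 — scale by n: T² = 5 · 11.3778 = 56.8889.

T² ≈ 56.8889


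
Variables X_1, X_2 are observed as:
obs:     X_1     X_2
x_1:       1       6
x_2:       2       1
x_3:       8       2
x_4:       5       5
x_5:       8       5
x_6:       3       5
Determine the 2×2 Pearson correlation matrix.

Step 1 — column means:
  mean(X_1) = (1 + 2 + 8 + 5 + 8 + 3) / 6 = 27/6 = 4.5
  mean(X_2) = (6 + 1 + 2 + 5 + 5 + 5) / 6 = 24/6 = 4

Step 2 — sample variances and covariances s[i,j] = (1/(n-1)) · Σ_k (x_{k,i} - mean_i) · (x_{k,j} - mean_j), with n-1 = 5:
  s[X_1,X_1] = ((-3.5)·(-3.5) + (-2.5)·(-2.5) + (3.5)·(3.5) + (0.5)·(0.5) + (3.5)·(3.5) + (-1.5)·(-1.5)) / 5 = 45.5/5 = 9.1
  s[X_1,X_2] = ((-3.5)·(2) + (-2.5)·(-3) + (3.5)·(-2) + (0.5)·(1) + (3.5)·(1) + (-1.5)·(1)) / 5 = -4/5 = -0.8
  s[X_2,X_2] = ((2)·(2) + (-3)·(-3) + (-2)·(-2) + (1)·(1) + (1)·(1) + (1)·(1)) / 5 = 20/5 = 4
  Sample standard deviations s_i = √(s[i,i]):
  s(X_1) = √(9.1) = 3.0166
  s(X_2) = √(4) = 2

Step 3 — r_{ij} = s_{ij} / (s_i · s_j):
  r[X_1,X_1] = 1 (diagonal).
  r[X_1,X_2] = -0.8 / (3.0166 · 2) = -0.8 / 6.0332 = -0.1326
  r[X_2,X_2] = 1 (diagonal).

R is symmetric with unit diagonal. Assembling:

R = [[1, -0.1326],
 [-0.1326, 1]]


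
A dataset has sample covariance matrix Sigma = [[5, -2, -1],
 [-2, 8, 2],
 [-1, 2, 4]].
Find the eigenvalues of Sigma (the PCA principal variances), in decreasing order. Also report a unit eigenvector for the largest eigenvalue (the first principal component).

Step 1 — characteristic polynomial p(λ) = det(λI - Sigma) = λ³ - tr·λ² + c_1·λ - det, where tr = trace, c_1 = sum of the principal 2×2 minors, det = det(Sigma):
  tr = 5 + 8 + 4 = 17,
  c_1 = (5·8 - (-2)²) + (5·4 - (-1)²) + (8·4 - (2)²) = 36 + 19 + 28 = 83,
  det = 5·(8·4 - (2)²) - (-2)·((-2)·4 - (2)·(-1)) + (-1)·((-2)·(2) - 8·(-1)) = 5·(28) - (-2)·(-6) + (-1)·(4) = 124.
  So p(λ) = λ³ - 17λ² + 83λ - 124.
Step 2 — look for an integer root (rational root theorem: any rational root is an integer divisor of 124). Testing λ = 4:
  p(4) = 64 - 272 + 332 - 124 = 0  ✓
  Dividing out (λ - 4): p(λ) = (λ - 4)(λ² - 13λ + 31).
Step 3 — remaining eigenvalues from the quadratic λ² - 13λ + 31 = 0:
  Δ = 13² - 4·31 = 169 - 124 = 45,  λ = (13 ± √45)/2 = (13 ± 6.7082)/2 ≈ 9.8541 or 3.1459.
  Sorted: λ_1 = 9.8541,  λ_2 = 4,  λ_3 = 3.1459  (check: sum = 17 = tr ✓).

Step 4 — unit eigenvector for λ_1 ≈ 9.8541: v spans the null space of (Sigma - λ_1 I), whose rows are
  r_1 = (-4.8541, -2, -1),  r_2 = (-2, -1.8541, 2),  r_3 = (-1, 2, -5.8541).
  v is orthogonal to every row, so take v ∝ r_1 × r_2 = ((-2)·(2) - (-1)·(-1.8541), (-1)·(-2) - (-4.8541)·(2), (-4.8541)·(-1.8541) - (-2)·(-2)) ≈ (-5.8541, 11.7082, 5).
  Rescale (multiply by -1 so the first nonzero entry is positive): u = (5.8541, -11.7082, -5).
  ||u|| = √((5.8541)² + (-11.7082)² + (-5)²) = √(196.3525) ≈ 14.0126,  v_1 = u/||u|| ≈ (0.4178, -0.8355, -0.3568) (||v_1|| = 1).

λ_1 = 9.8541,  λ_2 = 4,  λ_3 = 3.1459;  v_1 ≈ (0.4178, -0.8355, -0.3568)


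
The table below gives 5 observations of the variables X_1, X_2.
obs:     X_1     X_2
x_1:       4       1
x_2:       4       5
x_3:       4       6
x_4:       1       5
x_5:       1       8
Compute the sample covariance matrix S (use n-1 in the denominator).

Step 1 — column means:
  mean(X_1) = (4 + 4 + 4 + 1 + 1) / 5 = 14/5 = 2.8
  mean(X_2) = (1 + 5 + 6 + 5 + 8) / 5 = 25/5 = 5

Step 2 — sample covariance S[i,j] = (1/(n-1)) · Σ_k (x_{k,i} - mean_i) · (x_{k,j} - mean_j), with n-1 = 4.
  S[X_1,X_1] = ((1.2)·(1.2) + (1.2)·(1.2) + (1.2)·(1.2) + (-1.8)·(-1.8) + (-1.8)·(-1.8)) / 4 = 10.8/4 = 2.7
  S[X_1,X_2] = ((1.2)·(-4) + (1.2)·(0) + (1.2)·(1) + (-1.8)·(0) + (-1.8)·(3)) / 4 = -9/4 = -2.25
  S[X_2,X_2] = ((-4)·(-4) + (0)·(0) + (1)·(1) + (0)·(0) + (3)·(3)) / 4 = 26/4 = 6.5

S is symmetric (S[j,i] = S[i,j]). Assembling:

S = [[2.7, -2.25],
 [-2.25, 6.5]]


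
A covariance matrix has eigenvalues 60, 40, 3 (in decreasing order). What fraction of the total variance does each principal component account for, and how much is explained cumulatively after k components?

Step 1 — total variance = trace(Sigma) = Σ λ_i = 60 + 40 + 3 = 103.

Step 2 — fraction explained by component i = λ_i / Σ λ:
  PC1: 60/103 = 0.5825
  PC2: 40/103 = 0.3883
  PC3: 3/103 = 0.0291

Step 3 — cumulative fraction after k components = (λ_1 + ... + λ_k) / Σ λ:
  k = 1: 60/103 = 0.5825
  k = 2: (60 + 40)/103 = 100/103 = 0.9709
  k = 3: (60 + 40 + 3)/103 = 103/103 = 1

Summary (fraction, with percent):

explained: PC1 0.5825 (58.25%), PC2 0.3883 (38.83%), PC3 0.0291 (2.91%);  cumulative: 0.5825, 0.9709, 1


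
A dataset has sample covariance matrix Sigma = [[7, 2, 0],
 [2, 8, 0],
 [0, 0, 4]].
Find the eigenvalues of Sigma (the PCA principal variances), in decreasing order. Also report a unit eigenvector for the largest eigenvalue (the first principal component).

Step 1 — characteristic polynomial p(λ) = det(λI - Sigma) = λ³ - tr·λ² + c_1·λ - det, where tr = trace, c_1 = sum of the principal 2×2 minors, det = det(Sigma):
  tr = 7 + 8 + 4 = 19,
  c_1 = (7·8 - (2)²) + (7·4 - (0)²) + (8·4 - (0)²) = 52 + 28 + 32 = 112,
  det = 7·(8·4 - (0)²) - (2)·((2)·4 - (0)·(0)) + (0)·((2)·(0) - 8·(0)) = 7·(32) - (2)·(8) + (0)·(0) = 208.
  So p(λ) = λ³ - 19λ² + 112λ - 208.
Step 2 — look for an integer root (rational root theorem: any rational root is an integer divisor of 208). Testing λ = 4:
  p(4) = 64 - 304 + 448 - 208 = 0  ✓
  Dividing out (λ - 4): p(λ) = (λ - 4)(λ² - 15λ + 52).
Step 3 — remaining eigenvalues from the quadratic λ² - 15λ + 52 = 0:
  Δ = 15² - 4·52 = 225 - 208 = 17,  λ = (15 ± √17)/2 = (15 ± 4.1231)/2 ≈ 9.5616 or 5.4384.
  Sorted: λ_1 = 9.5616,  λ_2 = 5.4384,  λ_3 = 4  (check: sum = 19 = tr ✓).

Step 4 — unit eigenvector for λ_1 ≈ 9.5616: v spans the null space of (Sigma - λ_1 I), whose rows are
  r_1 = (-2.5616, 2, 0),  r_2 = (2, -1.5616, 0),  r_3 = (0, 0, -5.5616).
  v is orthogonal to every row, so take v ∝ r_1 × r_3 = ((2)·(-5.5616) - (0)·(0), (0)·(0) - (-2.5616)·(-5.5616), (-2.5616)·(0) - (2)·(0)) ≈ (-11.1231, -14.2462, 0).
  Rescale (multiply by -1 so the first nonzero entry is positive): u = (11.1231, 14.2462, 0).
  ||u|| = √((11.1231)² + (14.2462)² + (0)²) = √(326.678) ≈ 18.0742,  v_1 = u/||u|| ≈ (0.6154, 0.7882, 0) (||v_1|| = 1).

λ_1 = 9.5616,  λ_2 = 5.4384,  λ_3 = 4;  v_1 ≈ (0.6154, 0.7882, 0)


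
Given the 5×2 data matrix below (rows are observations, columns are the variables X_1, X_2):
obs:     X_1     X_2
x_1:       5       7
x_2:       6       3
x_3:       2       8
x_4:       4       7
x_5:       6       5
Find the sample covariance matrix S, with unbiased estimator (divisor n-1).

Step 1 — column means:
  mean(X_1) = (5 + 6 + 2 + 4 + 6) / 5 = 23/5 = 4.6
  mean(X_2) = (7 + 3 + 8 + 7 + 5) / 5 = 30/5 = 6

Step 2 — sample covariance S[i,j] = (1/(n-1)) · Σ_k (x_{k,i} - mean_i) · (x_{k,j} - mean_j), with n-1 = 4.
  S[X_1,X_1] = ((0.4)·(0.4) + (1.4)·(1.4) + (-2.6)·(-2.6) + (-0.6)·(-0.6) + (1.4)·(1.4)) / 4 = 11.2/4 = 2.8
  S[X_1,X_2] = ((0.4)·(1) + (1.4)·(-3) + (-2.6)·(2) + (-0.6)·(1) + (1.4)·(-1)) / 4 = -11/4 = -2.75
  S[X_2,X_2] = ((1)·(1) + (-3)·(-3) + (2)·(2) + (1)·(1) + (-1)·(-1)) / 4 = 16/4 = 4

S is symmetric (S[j,i] = S[i,j]). Assembling:

S = [[2.8, -2.75],
 [-2.75, 4]]


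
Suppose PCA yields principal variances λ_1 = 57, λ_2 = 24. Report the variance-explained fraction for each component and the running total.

Step 1 — total variance = trace(Sigma) = Σ λ_i = 57 + 24 = 81.

Step 2 — fraction explained by component i = λ_i / Σ λ:
  PC1: 57/81 = 0.7037
  PC2: 24/81 = 0.2963

Step 3 — cumulative fraction after k components = (λ_1 + ... + λ_k) / Σ λ:
  k = 1: 57/81 = 0.7037
  k = 2: (57 + 24)/81 = 81/81 = 1

Summary (fraction, with percent):

explained: PC1 0.7037 (70.37%), PC2 0.2963 (29.63%);  cumulative: 0.7037, 1


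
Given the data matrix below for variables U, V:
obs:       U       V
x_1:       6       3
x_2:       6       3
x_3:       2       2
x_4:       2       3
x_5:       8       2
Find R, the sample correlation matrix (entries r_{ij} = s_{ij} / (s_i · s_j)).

Step 1 — column means:
  mean(U) = (6 + 6 + 2 + 2 + 8) / 5 = 24/5 = 4.8
  mean(V) = (3 + 3 + 2 + 3 + 2) / 5 = 13/5 = 2.6

Step 2 — sample variances and covariances s[i,j] = (1/(n-1)) · Σ_k (x_{k,i} - mean_i) · (x_{k,j} - mean_j), with n-1 = 4:
  s[U,U] = ((1.2)·(1.2) + (1.2)·(1.2) + (-2.8)·(-2.8) + (-2.8)·(-2.8) + (3.2)·(3.2)) / 4 = 28.8/4 = 7.2
  s[U,V] = ((1.2)·(0.4) + (1.2)·(0.4) + (-2.8)·(-0.6) + (-2.8)·(0.4) + (3.2)·(-0.6)) / 4 = -0.4/4 = -0.1
  s[V,V] = ((0.4)·(0.4) + (0.4)·(0.4) + (-0.6)·(-0.6) + (0.4)·(0.4) + (-0.6)·(-0.6)) / 4 = 1.2/4 = 0.3
  Sample standard deviations s_i = √(s[i,i]):
  s(U) = √(7.2) = 2.6833
  s(V) = √(0.3) = 0.5477

Step 3 — r_{ij} = s_{ij} / (s_i · s_j):
  r[U,U] = 1 (diagonal).
  r[U,V] = -0.1 / (2.6833 · 0.5477) = -0.1 / 1.4697 = -0.068
  r[V,V] = 1 (diagonal).

R is symmetric with unit diagonal. Assembling:

R = [[1, -0.068],
 [-0.068, 1]]


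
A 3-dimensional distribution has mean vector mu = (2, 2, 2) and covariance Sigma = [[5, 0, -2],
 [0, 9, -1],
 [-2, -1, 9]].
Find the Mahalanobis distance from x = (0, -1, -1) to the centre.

Step 1 — centre the observation: (x - mu) = (-2, -3, -3).

Step 2 — invert Sigma (cofactor / det for 3×3, or solve directly):
  Sigma^{-1} = [[0.2198, 0.0055, 0.0495],
 [0.0055, 0.1126, 0.0137],
 [0.0495, 0.0137, 0.1236]].

Step 3 — form the quadratic (x - mu)^T · Sigma^{-1} · (x - mu):
  Sigma^{-1} · (x - mu) = (-0.6044, -0.3901, -0.511).
  (x - mu)^T · [Sigma^{-1} · (x - mu)] = (-2)·(-0.6044) + (-3)·(-0.3901) + (-3)·(-0.511) = 3.9121.

Step 4 — take square root: d = √(3.9121) ≈ 1.9779.

d(x, mu) = √(3.9121) ≈ 1.9779


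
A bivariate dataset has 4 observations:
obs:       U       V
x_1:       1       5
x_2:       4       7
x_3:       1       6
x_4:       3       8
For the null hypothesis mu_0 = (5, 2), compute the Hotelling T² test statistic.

Step 1 — sample mean vector:
  mean(U) = (1 + 4 + 1 + 3) / 4 = 9/4 = 2.25
  mean(V) = (5 + 7 + 6 + 8) / 4 = 26/4 = 6.5
  x̄ = (2.25, 6.5),  deviation x̄ - mu_0 = (2.25, 6.5) - (5, 2) = (-2.75, 4.5).

Step 2 — sample covariance matrix, S[i,j] = (1/(n-1)) · Σ_k (x_{k,i} - mean_i) · (x_{k,j} - mean_j), divisor n-1 = 3:
  S[U,U] = ((-1.25)·(-1.25) + (1.75)·(1.75) + (-1.25)·(-1.25) + (0.75)·(0.75)) / 3 = 6.75/3 = 2.25
  S[U,V] = ((-1.25)·(-1.5) + (1.75)·(0.5) + (-1.25)·(-0.5) + (0.75)·(1.5)) / 3 = 4.5/3 = 1.5
  S[V,V] = ((-1.5)·(-1.5) + (0.5)·(0.5) + (-0.5)·(-0.5) + (1.5)·(1.5)) / 3 = 5/3 = 1.6667
  S = [[2.25, 1.5],
 [1.5, 1.6667]].

Step 3 — invert S. det(S) = 2.25·1.6667 - (1.5)² = 1.5.
  S^{-1} = (1/det) · [[d, -b], [-b, a]] = [[1.1111, -1],
 [-1, 1.5]].

Step 4 — quadratic form (x̄ - mu_0)^T · S^{-1} · (x̄ - mu_0):
  S^{-1} · (x̄ - mu_0) = (-7.5556, 9.5),
  (x̄ - mu_0)^T · [...] = (-2.75)·(-7.5556) + (4.5)·(9.5) = 63.5278.

Step 5 — scale by n: T² = 4 · 63.5278 = 254.1111.

T² ≈ 254.1111


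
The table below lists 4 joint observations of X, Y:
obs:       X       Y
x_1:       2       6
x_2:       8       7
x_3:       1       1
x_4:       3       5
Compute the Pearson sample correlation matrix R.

Step 1 — column means:
  mean(X) = (2 + 8 + 1 + 3) / 4 = 14/4 = 3.5
  mean(Y) = (6 + 7 + 1 + 5) / 4 = 19/4 = 4.75

Step 2 — sample variances and covariances s[i,j] = (1/(n-1)) · Σ_k (x_{k,i} - mean_i) · (x_{k,j} - mean_j), with n-1 = 3:
  s[X,X] = ((-1.5)·(-1.5) + (4.5)·(4.5) + (-2.5)·(-2.5) + (-0.5)·(-0.5)) / 3 = 29/3 = 9.6667
  s[X,Y] = ((-1.5)·(1.25) + (4.5)·(2.25) + (-2.5)·(-3.75) + (-0.5)·(0.25)) / 3 = 17.5/3 = 5.8333
  s[Y,Y] = ((1.25)·(1.25) + (2.25)·(2.25) + (-3.75)·(-3.75) + (0.25)·(0.25)) / 3 = 20.75/3 = 6.9167
  Sample standard deviations s_i = √(s[i,i]):
  s(X) = √(9.6667) = 3.1091
  s(Y) = √(6.9167) = 2.63

Step 3 — r_{ij} = s_{ij} / (s_i · s_j):
  r[X,X] = 1 (diagonal).
  r[X,Y] = 5.8333 / (3.1091 · 2.63) = 5.8333 / 8.1769 = 0.7134
  r[Y,Y] = 1 (diagonal).

R is symmetric with unit diagonal. Assembling:

R = [[1, 0.7134],
 [0.7134, 1]]


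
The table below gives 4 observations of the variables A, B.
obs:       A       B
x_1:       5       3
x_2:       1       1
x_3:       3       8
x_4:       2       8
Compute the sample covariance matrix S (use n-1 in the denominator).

Step 1 — column means:
  mean(A) = (5 + 1 + 3 + 2) / 4 = 11/4 = 2.75
  mean(B) = (3 + 1 + 8 + 8) / 4 = 20/4 = 5

Step 2 — sample covariance S[i,j] = (1/(n-1)) · Σ_k (x_{k,i} - mean_i) · (x_{k,j} - mean_j), with n-1 = 3.
  S[A,A] = ((2.25)·(2.25) + (-1.75)·(-1.75) + (0.25)·(0.25) + (-0.75)·(-0.75)) / 3 = 8.75/3 = 2.9167
  S[A,B] = ((2.25)·(-2) + (-1.75)·(-4) + (0.25)·(3) + (-0.75)·(3)) / 3 = 1/3 = 0.3333
  S[B,B] = ((-2)·(-2) + (-4)·(-4) + (3)·(3) + (3)·(3)) / 3 = 38/3 = 12.6667

S is symmetric (S[j,i] = S[i,j]). Assembling:

S = [[2.9167, 0.3333],
 [0.3333, 12.6667]]


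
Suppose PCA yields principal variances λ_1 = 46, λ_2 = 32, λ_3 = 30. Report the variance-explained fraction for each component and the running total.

Step 1 — total variance = trace(Sigma) = Σ λ_i = 46 + 32 + 30 = 108.

Step 2 — fraction explained by component i = λ_i / Σ λ:
  PC1: 46/108 = 0.4259
  PC2: 32/108 = 0.2963
  PC3: 30/108 = 0.2778

Step 3 — cumulative fraction after k components = (λ_1 + ... + λ_k) / Σ λ:
  k = 1: 46/108 = 0.4259
  k = 2: (46 + 32)/108 = 78/108 = 0.7222
  k = 3: (46 + 32 + 30)/108 = 108/108 = 1

Summary (fraction, with percent):

explained: PC1 0.4259 (42.59%), PC2 0.2963 (29.63%), PC3 0.2778 (27.78%);  cumulative: 0.4259, 0.7222, 1


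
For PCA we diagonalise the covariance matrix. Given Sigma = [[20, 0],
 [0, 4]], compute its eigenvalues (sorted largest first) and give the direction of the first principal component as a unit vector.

Step 1 — characteristic polynomial of 2×2 Sigma:
  det(Sigma - λI) = λ² - trace · λ + det = 0.
  trace = 20 + 4 = 24, det = 20·4 - (0)² = 80.
Step 2 — discriminant:
  Δ = trace² - 4·det = 576 - 320 = 256.
Step 3 — eigenvalues:
  λ = (trace ± √Δ)/2 = (24 ± 16)/2,
  λ_1 = 20,  λ_2 = 4.

Step 4 — unit eigenvector for λ_1: Sigma is diagonal, so its eigenvectors are the coordinate axes. λ_1 = 20 is the diagonal entry on the first coordinate axis, hence
  v_1 = (1, 0) (||v_1|| = 1).

λ_1 = 20,  λ_2 = 4;  v_1 ≈ (1, 0)


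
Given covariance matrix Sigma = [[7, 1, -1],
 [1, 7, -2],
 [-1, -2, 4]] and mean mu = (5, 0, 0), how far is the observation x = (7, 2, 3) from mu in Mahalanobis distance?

Step 1 — centre the observation: (x - mu) = (2, 2, 3).

Step 2 — invert Sigma (cofactor / det for 3×3, or solve directly):
  Sigma^{-1} = [[0.1491, -0.0124, 0.0311],
 [-0.0124, 0.1677, 0.0807],
 [0.0311, 0.0807, 0.2981]].

Step 3 — form the quadratic (x - mu)^T · Sigma^{-1} · (x - mu):
  Sigma^{-1} · (x - mu) = (0.3665, 0.5528, 1.118).
  (x - mu)^T · [Sigma^{-1} · (x - mu)] = (2)·(0.3665) + (2)·(0.5528) + (3)·(1.118) = 5.1925.

Step 4 — take square root: d = √(5.1925) ≈ 2.2787.

d(x, mu) = √(5.1925) ≈ 2.2787


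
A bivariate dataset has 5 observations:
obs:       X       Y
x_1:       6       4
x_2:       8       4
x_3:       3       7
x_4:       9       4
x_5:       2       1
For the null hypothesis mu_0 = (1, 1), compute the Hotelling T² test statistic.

Step 1 — sample mean vector:
  mean(X) = (6 + 8 + 3 + 9 + 2) / 5 = 28/5 = 5.6
  mean(Y) = (4 + 4 + 7 + 4 + 1) / 5 = 20/5 = 4
  x̄ = (5.6, 4),  deviation x̄ - mu_0 = (5.6, 4) - (1, 1) = (4.6, 3).

Step 2 — sample covariance matrix, S[i,j] = (1/(n-1)) · Σ_k (x_{k,i} - mean_i) · (x_{k,j} - mean_j), divisor n-1 = 4:
  S[X,X] = ((0.4)·(0.4) + (2.4)·(2.4) + (-2.6)·(-2.6) + (3.4)·(3.4) + (-3.6)·(-3.6)) / 4 = 37.2/4 = 9.3
  S[X,Y] = ((0.4)·(0) + (2.4)·(0) + (-2.6)·(3) + (3.4)·(0) + (-3.6)·(-3)) / 4 = 3/4 = 0.75
  S[Y,Y] = ((0)·(0) + (0)·(0) + (3)·(3) + (0)·(0) + (-3)·(-3)) / 4 = 18/4 = 4.5
  S = [[9.3, 0.75],
 [0.75, 4.5]].

Step 3 — invert S. det(S) = 9.3·4.5 - (0.75)² = 41.2875.
  S^{-1} = (1/det) · [[d, -b], [-b, a]] = [[0.109, -0.0182],
 [-0.0182, 0.2252]].

Step 4 — quadratic form (x̄ - mu_0)^T · S^{-1} · (x̄ - mu_0):
  S^{-1} · (x̄ - mu_0) = (0.4469, 0.5922),
  (x̄ - mu_0)^T · [...] = (4.6)·(0.4469) + (3)·(0.5922) = 3.8322.

Step 5 — scale by n: T² = 5 · 3.8322 = 19.1608.

T² ≈ 19.1608


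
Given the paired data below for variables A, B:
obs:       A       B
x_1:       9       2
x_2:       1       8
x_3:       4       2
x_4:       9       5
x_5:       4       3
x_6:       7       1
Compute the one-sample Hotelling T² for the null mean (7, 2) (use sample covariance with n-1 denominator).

Step 1 — sample mean vector:
  mean(A) = (9 + 1 + 4 + 9 + 4 + 7) / 6 = 34/6 = 5.6667
  mean(B) = (2 + 8 + 2 + 5 + 3 + 1) / 6 = 21/6 = 3.5
  x̄ = (5.6667, 3.5),  deviation x̄ - mu_0 = (5.6667, 3.5) - (7, 2) = (-1.3333, 1.5).

Step 2 — sample covariance matrix, S[i,j] = (1/(n-1)) · Σ_k (x_{k,i} - mean_i) · (x_{k,j} - mean_j), divisor n-1 = 5:
  S[A,A] = ((3.3333)·(3.3333) + (-4.6667)·(-4.6667) + (-1.6667)·(-1.6667) + (3.3333)·(3.3333) + (-1.6667)·(-1.6667) + (1.3333)·(1.3333)) / 5 = 51.3333/5 = 10.2667
  S[A,B] = ((3.3333)·(-1.5) + (-4.6667)·(4.5) + (-1.6667)·(-1.5) + (3.3333)·(1.5) + (-1.6667)·(-0.5) + (1.3333)·(-2.5)) / 5 = -21/5 = -4.2
  S[B,B] = ((-1.5)·(-1.5) + (4.5)·(4.5) + (-1.5)·(-1.5) + (1.5)·(1.5) + (-0.5)·(-0.5) + (-2.5)·(-2.5)) / 5 = 33.5/5 = 6.7
  S = [[10.2667, -4.2],
 [-4.2, 6.7]].

Step 3 — invert S. det(S) = 10.2667·6.7 - (-4.2)² = 51.1467.
  S^{-1} = (1/det) · [[d, -b], [-b, a]] = [[0.131, 0.0821],
 [0.0821, 0.2007]].

Step 4 — quadratic form (x̄ - mu_0)^T · S^{-1} · (x̄ - mu_0):
  S^{-1} · (x̄ - mu_0) = (-0.0515, 0.1916),
  (x̄ - mu_0)^T · [...] = (-1.3333)·(-0.0515) + (1.5)·(0.1916) = 0.3561.

Step 5 — scale by n: T² = 6 · 0.3561 = 2.1363.

T² ≈ 2.1363


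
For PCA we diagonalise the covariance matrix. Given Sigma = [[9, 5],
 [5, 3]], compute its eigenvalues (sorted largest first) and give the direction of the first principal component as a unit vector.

Step 1 — characteristic polynomial of 2×2 Sigma:
  det(Sigma - λI) = λ² - trace · λ + det = 0.
  trace = 9 + 3 = 12, det = 9·3 - (5)² = 2.
Step 2 — discriminant:
  Δ = trace² - 4·det = 144 - 8 = 136.
Step 3 — eigenvalues:
  λ = (trace ± √Δ)/2 = (12 ± 11.6619)/2,
  λ_1 = 11.831,  λ_2 = 0.169.

Step 4 — unit eigenvector for λ_1: solve (Sigma - λ_1 I)v = 0. First row:
  (9 - 11.831)·v_x + (5)·v_y = 0, i.e. (-2.831)·v_x + (5)·v_y = 0,
  so v ∝ (b, λ_1 - a) = (5, 2.831) = u.
  ||u|| = √((5)² + (2.831)²) = √(33.0143) ≈ 5.7458,
  v_1 = u/||u|| ≈ (0.8702, 0.4927) (||v_1|| = 1).

λ_1 = 11.831,  λ_2 = 0.169;  v_1 ≈ (0.8702, 0.4927)


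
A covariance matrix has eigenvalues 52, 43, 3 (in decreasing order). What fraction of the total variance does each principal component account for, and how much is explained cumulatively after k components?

Step 1 — total variance = trace(Sigma) = Σ λ_i = 52 + 43 + 3 = 98.

Step 2 — fraction explained by component i = λ_i / Σ λ:
  PC1: 52/98 = 0.5306
  PC2: 43/98 = 0.4388
  PC3: 3/98 = 0.0306

Step 3 — cumulative fraction after k components = (λ_1 + ... + λ_k) / Σ λ:
  k = 1: 52/98 = 0.5306
  k = 2: (52 + 43)/98 = 95/98 = 0.9694
  k = 3: (52 + 43 + 3)/98 = 98/98 = 1

Summary (fraction, with percent):

explained: PC1 0.5306 (53.06%), PC2 0.4388 (43.88%), PC3 0.0306 (3.06%);  cumulative: 0.5306, 0.9694, 1


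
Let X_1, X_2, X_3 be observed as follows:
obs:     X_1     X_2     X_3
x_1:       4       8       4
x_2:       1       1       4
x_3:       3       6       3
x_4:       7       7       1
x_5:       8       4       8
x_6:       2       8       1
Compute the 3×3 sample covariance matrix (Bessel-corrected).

Step 1 — column means:
  mean(X_1) = (4 + 1 + 3 + 7 + 8 + 2) / 6 = 25/6 = 4.1667
  mean(X_2) = (8 + 1 + 6 + 7 + 4 + 8) / 6 = 34/6 = 5.6667
  mean(X_3) = (4 + 4 + 3 + 1 + 8 + 1) / 6 = 21/6 = 3.5

Step 2 — sample covariance S[i,j] = (1/(n-1)) · Σ_k (x_{k,i} - mean_i) · (x_{k,j} - mean_j), with n-1 = 5.
  S[X_1,X_1] = ((-0.1667)·(-0.1667) + (-3.1667)·(-3.1667) + (-1.1667)·(-1.1667) + (2.8333)·(2.8333) + (3.8333)·(3.8333) + (-2.1667)·(-2.1667)) / 5 = 38.8333/5 = 7.7667
  S[X_1,X_2] = ((-0.1667)·(2.3333) + (-3.1667)·(-4.6667) + (-1.1667)·(0.3333) + (2.8333)·(1.3333) + (3.8333)·(-1.6667) + (-2.1667)·(2.3333)) / 5 = 6.3333/5 = 1.2667
  S[X_1,X_3] = ((-0.1667)·(0.5) + (-3.1667)·(0.5) + (-1.1667)·(-0.5) + (2.8333)·(-2.5) + (3.8333)·(4.5) + (-2.1667)·(-2.5)) / 5 = 14.5/5 = 2.9
  S[X_2,X_2] = ((2.3333)·(2.3333) + (-4.6667)·(-4.6667) + (0.3333)·(0.3333) + (1.3333)·(1.3333) + (-1.6667)·(-1.6667) + (2.3333)·(2.3333)) / 5 = 37.3333/5 = 7.4667
  S[X_2,X_3] = ((2.3333)·(0.5) + (-4.6667)·(0.5) + (0.3333)·(-0.5) + (1.3333)·(-2.5) + (-1.6667)·(4.5) + (2.3333)·(-2.5)) / 5 = -18/5 = -3.6
  S[X_3,X_3] = ((0.5)·(0.5) + (0.5)·(0.5) + (-0.5)·(-0.5) + (-2.5)·(-2.5) + (4.5)·(4.5) + (-2.5)·(-2.5)) / 5 = 33.5/5 = 6.7

S is symmetric (S[j,i] = S[i,j]). Assembling:

S = [[7.7667, 1.2667, 2.9],
 [1.2667, 7.4667, -3.6],
 [2.9, -3.6, 6.7]]


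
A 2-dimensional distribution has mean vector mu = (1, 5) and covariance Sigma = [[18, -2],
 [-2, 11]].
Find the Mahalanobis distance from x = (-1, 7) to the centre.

Step 1 — centre the observation: (x - mu) = (-2, 2).

Step 2 — invert Sigma. det(Sigma) = 18·11 - (-2)² = 194.
  Sigma^{-1} = (1/det) · [[d, -b], [-b, a]] = [[0.0567, 0.0103],
 [0.0103, 0.0928]].

Step 3 — form the quadratic (x - mu)^T · Sigma^{-1} · (x - mu):
  Sigma^{-1} · (x - mu) = (-0.0928, 0.1649).
  (x - mu)^T · [Sigma^{-1} · (x - mu)] = (-2)·(-0.0928) + (2)·(0.1649) = 0.5155.

Step 4 — take square root: d = √(0.5155) ≈ 0.718.

d(x, mu) = √(0.5155) ≈ 0.718


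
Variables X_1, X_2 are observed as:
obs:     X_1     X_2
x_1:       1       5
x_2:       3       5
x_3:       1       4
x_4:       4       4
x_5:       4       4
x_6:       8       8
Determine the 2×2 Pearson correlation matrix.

Step 1 — column means:
  mean(X_1) = (1 + 3 + 1 + 4 + 4 + 8) / 6 = 21/6 = 3.5
  mean(X_2) = (5 + 5 + 4 + 4 + 4 + 8) / 6 = 30/6 = 5

Step 2 — sample variances and covariances s[i,j] = (1/(n-1)) · Σ_k (x_{k,i} - mean_i) · (x_{k,j} - mean_j), with n-1 = 5:
  s[X_1,X_1] = ((-2.5)·(-2.5) + (-0.5)·(-0.5) + (-2.5)·(-2.5) + (0.5)·(0.5) + (0.5)·(0.5) + (4.5)·(4.5)) / 5 = 33.5/5 = 6.7
  s[X_1,X_2] = ((-2.5)·(0) + (-0.5)·(0) + (-2.5)·(-1) + (0.5)·(-1) + (0.5)·(-1) + (4.5)·(3)) / 5 = 15/5 = 3
  s[X_2,X_2] = ((0)·(0) + (0)·(0) + (-1)·(-1) + (-1)·(-1) + (-1)·(-1) + (3)·(3)) / 5 = 12/5 = 2.4
  Sample standard deviations s_i = √(s[i,i]):
  s(X_1) = √(6.7) = 2.5884
  s(X_2) = √(2.4) = 1.5492

Step 3 — r_{ij} = s_{ij} / (s_i · s_j):
  r[X_1,X_1] = 1 (diagonal).
  r[X_1,X_2] = 3 / (2.5884 · 1.5492) = 3 / 4.01 = 0.7481
  r[X_2,X_2] = 1 (diagonal).

R is symmetric with unit diagonal. Assembling:

R = [[1, 0.7481],
 [0.7481, 1]]


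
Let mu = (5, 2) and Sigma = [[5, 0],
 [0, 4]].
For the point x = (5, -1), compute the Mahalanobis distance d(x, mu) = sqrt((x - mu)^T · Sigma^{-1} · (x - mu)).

Step 1 — centre the observation: (x - mu) = (0, -3).

Step 2 — invert Sigma. det(Sigma) = 5·4 - (0)² = 20.
  Sigma^{-1} = (1/det) · [[d, -b], [-b, a]] = [[0.2, 0],
 [0, 0.25]].

Step 3 — form the quadratic (x - mu)^T · Sigma^{-1} · (x - mu):
  Sigma^{-1} · (x - mu) = (0, -0.75).
  (x - mu)^T · [Sigma^{-1} · (x - mu)] = (0)·(0) + (-3)·(-0.75) = 2.25.

Step 4 — take square root: d = √(2.25) ≈ 1.5.

d(x, mu) = √(2.25) ≈ 1.5


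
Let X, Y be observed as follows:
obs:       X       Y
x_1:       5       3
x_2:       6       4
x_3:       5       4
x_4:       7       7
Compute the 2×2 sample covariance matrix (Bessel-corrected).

Step 1 — column means:
  mean(X) = (5 + 6 + 5 + 7) / 4 = 23/4 = 5.75
  mean(Y) = (3 + 4 + 4 + 7) / 4 = 18/4 = 4.5

Step 2 — sample covariance S[i,j] = (1/(n-1)) · Σ_k (x_{k,i} - mean_i) · (x_{k,j} - mean_j), with n-1 = 3.
  S[X,X] = ((-0.75)·(-0.75) + (0.25)·(0.25) + (-0.75)·(-0.75) + (1.25)·(1.25)) / 3 = 2.75/3 = 0.9167
  S[X,Y] = ((-0.75)·(-1.5) + (0.25)·(-0.5) + (-0.75)·(-0.5) + (1.25)·(2.5)) / 3 = 4.5/3 = 1.5
  S[Y,Y] = ((-1.5)·(-1.5) + (-0.5)·(-0.5) + (-0.5)·(-0.5) + (2.5)·(2.5)) / 3 = 9/3 = 3

S is symmetric (S[j,i] = S[i,j]). Assembling:

S = [[0.9167, 1.5],
 [1.5, 3]]
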